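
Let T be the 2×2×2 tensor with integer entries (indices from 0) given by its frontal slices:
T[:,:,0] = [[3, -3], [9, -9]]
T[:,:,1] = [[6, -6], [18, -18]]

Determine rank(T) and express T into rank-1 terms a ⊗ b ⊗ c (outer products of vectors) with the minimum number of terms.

Lower bound: T ≠ 0 (e.g. T[0,0,0] = 3), so rank(T) ≥ 1.
Upper bound: if T = a ⊗ b ⊗ c then every fibre of T is a multiple of the corresponding factor, so read the factors off the fibres through the nonzero entry T[0,0,0] = 3.
The mode-1 fibre T[:,0,0] = [3, 9] gives a = [1, 3] (primitive direction); the mode-2 fibre T[0,:,0] = [3, -3] gives b = [1, -1]; then c[k] = T[0,0,k] / (a[0]·b[0]) = [3, 6] / 1 = [3, 6].
Expanding [1, 3] ⊗ [1, -1] ⊗ [3, 6] reproduces all 8 entries of T, so T = [1, 3] ⊗ [1, -1] ⊗ [3, 6] and rank(T) ≤ 1.
These bounds meet, so rank(T) = 1.

rank(T) = 1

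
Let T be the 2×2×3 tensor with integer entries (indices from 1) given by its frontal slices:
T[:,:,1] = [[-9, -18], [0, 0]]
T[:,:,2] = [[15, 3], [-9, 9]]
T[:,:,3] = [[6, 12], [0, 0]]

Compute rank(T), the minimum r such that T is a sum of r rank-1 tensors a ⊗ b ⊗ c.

Lower bound: in the mode-2 unfolding of T (rows indexed by j, columns by (i,k)) the 2×2 minor on rows j ∈ {1, 2}, columns (i,k) ∈ {(1,1), (1,2)} is det [[-9, 15], [-18, 3]] = 243 ≠ 0, so that unfolding has rank ≥ 2 and hence rank(T) ≥ 2 (CP rank is at least every unfolding rank, though it can be larger).
Upper bound: with S_k = T[:,:,k], the two rank-1 terms a₁b₁ᵀ, a₂b₂ᵀ are the rank-1 members of the pencil x·S₁ + y·S₂.
det(x·S₁ + y·S₂) is −243·xy + 162·y² = (-81)·(3·x − 2·y)(y), vanishing at (x:y) = (2:3) and (1:0).
M₁ = 2·S₁ + 3·S₂ = [[27, -27], [-27, 27]] = 27·[1, -1][1, -1]ᵀ and M₂ = S₁ = [[-9, -18], [0, 0]] = (-9)·[1, 0][1, 2]ᵀ, so take a₁ = [1, -1], b₁ = [1, -1], a₂ = [1, 0], b₂ = [1, 2].
Each slice is an integer combination of E₁ = a₁b₁ᵀ and E₂ = a₂b₂ᵀ: S₁ = −9·E₂, S₂ = 9·E₁ + 6·E₂, S₃ = 6·E₂; reading off coefficients, c₁ = [0, 9, 0] and c₂ = [-9, 6, 6].
Hence T = [1, -1] ⊗ [1, -1] ⊗ [0, 9, 0] + [1, 0] ⊗ [1, 2] ⊗ [-9, 6, 6], so rank(T) ≤ 2.
These bounds meet, so rank(T) = 2.

2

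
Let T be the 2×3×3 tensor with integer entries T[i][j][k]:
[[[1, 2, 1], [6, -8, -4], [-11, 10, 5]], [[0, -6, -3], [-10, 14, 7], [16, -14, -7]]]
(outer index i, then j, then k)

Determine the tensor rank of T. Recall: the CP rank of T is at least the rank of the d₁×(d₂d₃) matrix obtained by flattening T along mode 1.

Lower bound: the mode-2 unfolding of T (rows indexed by j, columns by (i,k) = (0,0), (0,1), (0,2), (1,0), (1,1), (1,2)) is [[1, 2, 1, 0, -6, -3], [6, -8, -4, -10, 14, 7], [-11, 10, 5, 16, -14, -7]].
There the 2×2 minor on rows j ∈ {0, 1}, columns (i,k) ∈ {(0,0), (0,1)} is det [[1, 2], [6, -8]] = -20 ≠ 0, so this unfolding has rank ≥ 2; CP rank is at least every unfolding rank, so rank(T) ≥ 2. (This is only a lower bound: in general the CP rank may exceed every unfolding rank, so we still need to exhibit 2 rank-1 terms summing to T.)
Upper bound — finding two terms. Write S_k = T[:,:,k] for the frontal slices: S₀ = [[1, 6, -11], [0, -10, 16]], S₁ = [[2, -8, 10], [-6, 14, -14]], S₂ = [[1, -4, 5], [-3, 7, -7]].
If T = a₁ ⊗ b₁ ⊗ c₁ + a₂ ⊗ b₂ ⊗ c₂ then each S_k = c₁[k]·a₁b₁ᵀ + c₂[k]·a₂b₂ᵀ. S₀ and S₁ are linearly independent, so a₁b₁ᵀ and a₂b₂ᵀ must span the same plane of matrices: they are the rank-1 matrices of the form x·S₀ + y·S₁.
The 2×2 minor of x·S₀ + y·S₁ on rows {0,1}, columns {0,1} is −10·x² + 30·xy − 20·y² = (-10)·(x − 2·y)(x − y), vanishing at (x:y) = (2:1) and (1:1).
M₁ = 2·S₀ + S₁ = [[4, 4, -12], [-6, -6, 18]] = 2·[2, -3][1, 1, -3]ᵀ and M₂ = S₀ + S₁ = [[3, -2, -1], [-6, 4, 2]] = [1, -2][3, -2, -1]ᵀ, so take a₁ = [2, -3], b₁ = [1, 1, -3], a₂ = [1, -2], b₂ = [3, -2, -1].
Each slice is an integer combination of E₁ = a₁b₁ᵀ and E₂ = a₂b₂ᵀ: S₀ = 2·E₁ − E₂, S₁ = −2·E₁ + 2·E₂, S₂ = −E₁ + E₂; reading off coefficients, c₁ = [2, -2, -1] and c₂ = [-1, 2, 1].
Hence T = [2, -3] ⊗ [1, 1, -3] ⊗ [2, -2, -1] + [1, -2] ⊗ [3, -2, -1] ⊗ [-1, 2, 1], so rank(T) ≤ 2.
These bounds meet, so rank(T) = 2.
Check entry T[0,0,2] = 1: (2)·(1)·(-1) + (1)·(3)·(1) = 1.

2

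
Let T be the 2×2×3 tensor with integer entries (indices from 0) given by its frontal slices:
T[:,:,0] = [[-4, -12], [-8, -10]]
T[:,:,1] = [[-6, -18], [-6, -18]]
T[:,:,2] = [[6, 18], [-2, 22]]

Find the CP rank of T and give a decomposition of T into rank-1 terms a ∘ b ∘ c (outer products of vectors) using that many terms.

rank(T) = 2

Lower bound: in the mode-1 unfolding of T (rows indexed by i, columns by (j,k)) the 2×2 minor on rows i ∈ {0, 1}, columns (j,k) ∈ {(0,0), (0,1)} is det [[-4, -6], [-8, -6]] = -24 ≠ 0, so that unfolding has rank ≥ 2 and hence rank(T) ≥ 2 (CP rank is at least every unfolding rank, though it can be larger).
Upper bound: with S_k = T[:,:,k], the two rank-1 terms a₁b₁ᵀ, a₂b₂ᵀ are the rank-1 members of the pencil x·S₀ + y·S₁.
det(x·S₀ + y·S₁) is −56·x² − 84·xy = (-28)·(2·x + 3·y)(x), vanishing at (x:y) = (3:-2) and (0:1).
M₁ = 3·S₀ − 2·S₁ = [[0, 0], [-12, 6]] = (-6)·[0, 1][2, -1]ᵀ and M₂ = S₁ = [[-6, -18], [-6, -18]] = (-6)·[1, 1][1, 3]ᵀ, so take a₁ = [0, 1], b₁ = [2, -1], a₂ = [1, 1], b₂ = [1, 3].
Each slice is an integer combination of E₁ = a₁b₁ᵀ and E₂ = a₂b₂ᵀ: S₀ = −2·E₁ − 4·E₂, S₁ = −6·E₂, S₂ = −4·E₁ + 6·E₂; reading off coefficients, c₁ = [-2, 0, -4] and c₂ = [-4, -6, 6].
Hence T = [0, 1] ∘ [2, -1] ∘ [-2, 0, -4] + [1, 1] ∘ [1, 3] ∘ [-4, -6, 6], so rank(T) ≤ 2.
These bounds meet, so rank(T) = 2.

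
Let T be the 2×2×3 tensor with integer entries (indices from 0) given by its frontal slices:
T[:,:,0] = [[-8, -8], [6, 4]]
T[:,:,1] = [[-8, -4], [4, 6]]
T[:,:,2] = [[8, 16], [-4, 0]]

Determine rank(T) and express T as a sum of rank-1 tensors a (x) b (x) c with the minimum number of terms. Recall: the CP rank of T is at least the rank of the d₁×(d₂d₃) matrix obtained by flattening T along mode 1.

rank(T) = 3

Lower bound: the mode-3 unfolding of T (rows indexed by k, columns by (i,j) = (0,0), (0,1), (1,0), (1,1)) is [[-8, -8, 6, 4], [-8, -4, 4, 6], [8, 16, -4, 0]].
There the 3×3 minor on rows k ∈ {0, 1, 2}, columns (i,j) ∈ {(0,0), (0,1), (1,0)} is det [[-8, -8, 6], [-8, -4, 4], [8, 16, -4]] = -192 ≠ 0, so this unfolding has rank ≥ 3; CP rank is at least every unfolding rank, so rank(T) ≥ 3. (Flattening ranks never certify an upper bound on CP rank; for that we must actually write T with 3 rank-1 terms.)
Upper bound: T is a sum of 3 rank-1 terms, T = [0, 1] (x) [1, 0] (x) [2, 0, 0] + [2, -1] (x) [1, 1] (x) [-4, -4, 4] + [2, 1] (x) [0, 1] (x) [0, 2, 4] (one valid choice — decompositions are not unique — normalised so each a, b is primitive with positive first nonzero entry; check it by expanding all entries), so rank(T) ≤ 3.
These bounds meet, so rank(T) = 3.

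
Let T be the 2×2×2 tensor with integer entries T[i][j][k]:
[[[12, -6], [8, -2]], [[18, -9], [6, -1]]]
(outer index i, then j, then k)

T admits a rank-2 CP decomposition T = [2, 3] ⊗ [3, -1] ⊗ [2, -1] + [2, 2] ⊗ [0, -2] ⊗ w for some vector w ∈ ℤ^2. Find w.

Subtract the known terms from T to get the rank-1 residual R = [2, 2] ⊗ [0, -2] ⊗ w, so R[i,j,k] = a[i]·b[j]·w[k]. Pick indices with nonzero a[0]·b[1] = (2)·(-2) = -4. Only the fibre through (0,1,·) is needed: R[0,1,:] = T[0,1,:] − Σₗ aₗ[0]bₗ[1]cₗ = [8, -2] − (2)·(-1)·[2, -1] = [12, -4]. Then w[k] = R[0,1,k] / -4 for each k, giving w = [12, -4] / -4 = [-3, 1].

w = [-3, 1]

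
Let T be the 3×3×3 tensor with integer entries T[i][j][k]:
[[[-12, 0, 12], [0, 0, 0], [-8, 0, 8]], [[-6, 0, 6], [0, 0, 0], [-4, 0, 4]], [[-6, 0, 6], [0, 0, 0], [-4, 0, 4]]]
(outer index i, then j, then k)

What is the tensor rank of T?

Lower bound: T ≠ 0 (e.g. T[0,0,0] = -12), so rank(T) ≥ 1.
Upper bound: if T = a (x) b (x) c then every fibre of T is a multiple of the corresponding factor, so read the factors off the fibres through the nonzero entry T[0,0,0] = -12.
The mode-1 fibre T[:,0,0] = [-12, -6, -6] gives a = (2, 1, 1) (primitive direction); the mode-2 fibre T[0,:,0] = [-12, 0, -8] gives b = (3, 0, 2); then c[k] = T[0,0,k] / (a[0]·b[0]) = [-12, 0, 12] / 6 = (-2, 0, 2).
Expanding (2, 1, 1) (x) (3, 0, 2) (x) (-2, 0, 2) reproduces all 27 entries of T, so T = (2, 1, 1) (x) (3, 0, 2) (x) (-2, 0, 2) and rank(T) ≤ 1.
These bounds meet, so rank(T) = 1.
Check entry T[2,2,1] = 0: (1)·(2)·(0) = 0.

1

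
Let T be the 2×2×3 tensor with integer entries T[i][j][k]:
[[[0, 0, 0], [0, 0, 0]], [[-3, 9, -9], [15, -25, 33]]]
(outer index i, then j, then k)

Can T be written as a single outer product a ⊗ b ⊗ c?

The mode-3 unfolding of T (rows indexed by k, columns by (i,j) = (0,0), (0,1), (1,0), (1,1)) is [[0, 0, -3, 15], [0, 0, 9, -25], [0, 0, -9, 33]].
There the 2×2 minor on rows k ∈ {0, 1}, columns (i,j) ∈ {(1,0), (1,1)} is det [[-3, 15], [9, -25]] = -60 ≠ 0, so this unfolding has rank ≥ 2; CP rank is at least every unfolding rank, so rank(T) ≥ 2.
In particular rank(T) ≥ 2 > 1, so T is not rank-1.

No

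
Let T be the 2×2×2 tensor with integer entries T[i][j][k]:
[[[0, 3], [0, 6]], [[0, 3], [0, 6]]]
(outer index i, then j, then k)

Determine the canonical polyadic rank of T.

1

Lower bound: T ≠ 0 (e.g. T[0,0,1] = 3), so rank(T) ≥ 1.
Upper bound: if T = a ⊗ b ⊗ c then every fibre of T is a multiple of the corresponding factor, so read the factors off the fibres through the nonzero entry T[0,0,1] = 3.
The mode-1 fibre T[:,0,1] = [3, 3] gives a = [1, 1] (primitive direction); the mode-2 fibre T[0,:,1] = [3, 6] gives b = [1, 2]; then c[k] = T[0,0,k] / (a[0]·b[0]) = [0, 3] / 1 = [0, 3].
Expanding [1, 1] ⊗ [1, 2] ⊗ [0, 3] reproduces all 8 entries of T, so T = [1, 1] ⊗ [1, 2] ⊗ [0, 3] and rank(T) ≤ 1.
These bounds meet, so rank(T) = 1.
Check entry T[0,0,1] = 3: (1)·(1)·(3) = 3.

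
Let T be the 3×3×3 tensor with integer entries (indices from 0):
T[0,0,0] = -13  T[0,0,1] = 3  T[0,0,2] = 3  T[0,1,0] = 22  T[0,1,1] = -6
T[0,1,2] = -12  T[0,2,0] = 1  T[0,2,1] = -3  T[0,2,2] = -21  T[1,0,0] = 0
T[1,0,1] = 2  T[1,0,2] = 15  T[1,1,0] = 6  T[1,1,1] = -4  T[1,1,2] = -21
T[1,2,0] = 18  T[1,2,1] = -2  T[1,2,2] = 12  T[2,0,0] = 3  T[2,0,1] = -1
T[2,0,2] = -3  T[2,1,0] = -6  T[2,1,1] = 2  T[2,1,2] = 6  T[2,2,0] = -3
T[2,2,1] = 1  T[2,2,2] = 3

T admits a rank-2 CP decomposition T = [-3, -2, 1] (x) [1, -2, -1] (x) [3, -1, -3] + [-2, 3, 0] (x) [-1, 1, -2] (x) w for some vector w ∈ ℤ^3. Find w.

w = [-2, 0, -3]

Subtract the known terms from T to get the rank-1 residual R = [-2, 3, 0] (x) [-1, 1, -2] (x) w, so R[i,j,k] = a[i]·b[j]·w[k]. Pick indices with nonzero a[0]·b[0] = (-2)·(-1) = 2. Only the fibre through (0,0,·) is needed: R[0,0,:] = T[0,0,:] − Σₗ aₗ[0]bₗ[0]cₗ = [-13, 3, 3] − (-3)·(1)·[3, -1, -3] = [-4, 0, -6]. Then w[k] = R[0,0,k] / 2 for each k, giving w = [-4, 0, -6] / 2 = [-2, 0, -3].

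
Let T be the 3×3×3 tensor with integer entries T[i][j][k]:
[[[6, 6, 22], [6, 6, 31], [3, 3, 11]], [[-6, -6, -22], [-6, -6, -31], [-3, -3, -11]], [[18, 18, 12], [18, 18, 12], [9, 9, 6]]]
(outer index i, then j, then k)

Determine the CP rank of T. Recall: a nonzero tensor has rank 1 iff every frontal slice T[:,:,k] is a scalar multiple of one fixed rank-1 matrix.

2

Lower bound: in the mode-2 unfolding of T (rows indexed by j, columns by (i,k)) the 2×2 minor on rows j ∈ {0, 1}, columns (i,k) ∈ {(0,0), (0,2)} is det [[6, 22], [6, 31]] = 54 ≠ 0, so that unfolding has rank ≥ 2 and hence rank(T) ≥ 2 (CP rank is at least every unfolding rank, though it can be larger).
Upper bound: with S_k = T[:,:,k], the two rank-1 terms a₁b₁ᵀ, a₂b₂ᵀ are the rank-1 members of the pencil x·S₀ + y·S₂.
The 2×2 minor of x·S₀ + y·S₂ on rows {0,2}, columns {0,1} is −162·xy − 108·y² = (-54)·(3·x + 2·y)(y), vanishing at (x:y) = (2:-3) and (1:0).
M₁ = 2·S₀ − 3·S₂ = [[-54, -81, -27], [54, 81, 27], [0, 0, 0]] = (-27)·(1, -1, 0)(2, 3, 1)ᵀ and M₂ = S₀ = [[6, 6, 3], [-6, -6, -3], [18, 18, 9]] = 3·(1, -1, 3)(2, 2, 1)ᵀ, so take a₁ = (1, -1, 0), b₁ = (2, 3, 1), a₂ = (1, -1, 3), b₂ = (2, 2, 1).
Each slice is an integer combination of E₁ = a₁b₁ᵀ and E₂ = a₂b₂ᵀ: S₀ = 3·E₂, S₁ = 3·E₂, S₂ = 9·E₁ + 2·E₂; reading off coefficients, c₁ = (0, 0, 9) and c₂ = (3, 3, 2).
Hence T = (1, -1, 0) ⊗ (2, 3, 1) ⊗ (0, 0, 9) + (1, -1, 3) ⊗ (2, 2, 1) ⊗ (3, 3, 2), so rank(T) ≤ 2.
These bounds meet, so rank(T) = 2.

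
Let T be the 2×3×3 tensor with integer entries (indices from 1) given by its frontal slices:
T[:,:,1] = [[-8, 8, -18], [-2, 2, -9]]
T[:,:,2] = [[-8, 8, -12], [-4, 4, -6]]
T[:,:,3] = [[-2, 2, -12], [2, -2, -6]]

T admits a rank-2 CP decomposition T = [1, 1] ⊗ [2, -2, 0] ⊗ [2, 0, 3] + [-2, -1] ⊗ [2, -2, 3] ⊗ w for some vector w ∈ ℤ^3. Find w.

Subtract the known terms from T to get the rank-1 residual R = [-2, -1] ⊗ [2, -2, 3] ⊗ w, so R[i,j,k] = a[i]·b[j]·w[k]. Pick indices with nonzero a[1]·b[1] = (-2)·(2) = -4. Only the fibre through (1,1,·) is needed: R[1,1,:] = T[1,1,:] − Σₗ aₗ[1]bₗ[1]cₗ = [-8, -8, -2] − (1)·(2)·[2, 0, 3] = [-12, -8, -8]. Then w[k] = R[1,1,k] / -4 for each k, giving w = [-12, -8, -8] / -4 = [3, 2, 2].

w = [3, 2, 2]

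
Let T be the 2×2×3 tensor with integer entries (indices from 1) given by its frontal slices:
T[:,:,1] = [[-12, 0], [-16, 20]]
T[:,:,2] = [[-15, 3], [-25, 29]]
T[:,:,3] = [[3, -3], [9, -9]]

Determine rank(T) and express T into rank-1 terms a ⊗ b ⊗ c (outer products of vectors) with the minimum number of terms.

Lower bound: in the mode-3 unfolding of T (rows indexed by k, columns by (i,j)) the 2×2 minor on rows k ∈ {1, 2}, columns (i,j) ∈ {(1,1), (1,2)} is det [[-12, 0], [-15, 3]] = -36 ≠ 0, so that unfolding has rank ≥ 2 and hence rank(T) ≥ 2 (CP rank is at least every unfolding rank, though it can be larger).
Upper bound: with S_k = T[:,:,k], the two rank-1 terms a₁b₁ᵀ, a₂b₂ᵀ are the rank-1 members of the pencil x·S₁ + y·S₂.
det(x·S₁ + y·S₂) is −240·x² − 600·xy − 360·y² = (-120)·(2·x + 3·y)(x + y), vanishing at (x:y) = (3:-2) and (1:-1).
M₁ = 3·S₁ − 2·S₂ = [[-6, -6], [2, 2]] = (-2)·[3, -1][1, 1]ᵀ and M₂ = S₁ − S₂ = [[3, -3], [9, -9]] = 3·[1, 3][1, -1]ᵀ, so take a₁ = [3, -1], b₁ = [1, 1], a₂ = [1, 3], b₂ = [1, -1].
Each slice is an integer combination of E₁ = a₁b₁ᵀ and E₂ = a₂b₂ᵀ: S₁ = −2·E₁ − 6·E₂, S₂ = −2·E₁ − 9·E₂, S₃ = 3·E₂; reading off coefficients, c₁ = [-2, -2, 0] and c₂ = [-6, -9, 3].
Hence T = [3, -1] ⊗ [1, 1] ⊗ [-2, -2, 0] + [1, 3] ⊗ [1, -1] ⊗ [-6, -9, 3], so rank(T) ≤ 2.
These bounds meet, so rank(T) = 2.

rank(T) = 2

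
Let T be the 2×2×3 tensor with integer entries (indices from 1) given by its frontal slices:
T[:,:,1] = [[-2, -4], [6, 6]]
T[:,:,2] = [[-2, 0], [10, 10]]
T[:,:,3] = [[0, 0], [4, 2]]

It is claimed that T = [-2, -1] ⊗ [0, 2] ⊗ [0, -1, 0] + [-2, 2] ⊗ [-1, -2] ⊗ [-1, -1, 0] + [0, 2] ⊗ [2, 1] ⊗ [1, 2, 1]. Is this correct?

Reconstruct entrywise from the claimed factors. For example, T[2,2,1] = 6 and Σₗ aₗ[2]bₗ[2]cₗ[1] = (-1)·(2)·(0) + (2)·(-2)·(-1) + (2)·(1)·(1) = 6; checking all 12 entries, every one matches. The claim holds.

Yes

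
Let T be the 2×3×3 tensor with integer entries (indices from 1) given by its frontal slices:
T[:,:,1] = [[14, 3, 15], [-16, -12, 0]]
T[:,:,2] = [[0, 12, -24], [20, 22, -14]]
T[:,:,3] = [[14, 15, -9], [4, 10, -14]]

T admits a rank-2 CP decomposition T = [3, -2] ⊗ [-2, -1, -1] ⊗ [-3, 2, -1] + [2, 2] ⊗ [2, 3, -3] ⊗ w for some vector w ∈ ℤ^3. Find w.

Subtract the known terms from T to get the rank-1 residual R = [2, 2] ⊗ [2, 3, -3] ⊗ w, so R[i,j,k] = a[i]·b[j]·w[k]. Pick indices with nonzero a[1]·b[1] = (2)·(2) = 4. Only the fibre through (1,1,·) is needed: R[1,1,:] = T[1,1,:] − Σₗ aₗ[1]bₗ[1]cₗ = [14, 0, 14] − (3)·(-2)·[-3, 2, -1] = [-4, 12, 8]. Then w[k] = R[1,1,k] / 4 for each k, giving w = [-4, 12, 8] / 4 = [-1, 3, 2].

w = [-1, 3, 2]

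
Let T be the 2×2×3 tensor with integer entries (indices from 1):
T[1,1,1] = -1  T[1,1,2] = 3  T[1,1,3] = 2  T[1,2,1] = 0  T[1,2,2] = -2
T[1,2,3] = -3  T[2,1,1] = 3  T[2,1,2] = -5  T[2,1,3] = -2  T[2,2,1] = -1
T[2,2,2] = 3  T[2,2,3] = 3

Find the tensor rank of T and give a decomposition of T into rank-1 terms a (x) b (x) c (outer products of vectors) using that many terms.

Lower bound: in the mode-3 unfolding of T (rows indexed by k, columns by (i,j)) the 3×3 minor on rows k ∈ {1, 2, 3}, columns (i,j) ∈ {(1,1), (1,2), (2,1)} is det [[-1, 0, 3], [3, -2, -5], [2, -3, -2]] = -4 ≠ 0, so that unfolding has rank ≥ 3 and hence rank(T) ≥ 3 (CP rank is at least every unfolding rank, though it can be larger).
Upper bound: T is a sum of 3 rank-1 terms, T = (1, -2) (x) (2, -1) (x) (-1, 1, 0) + (1, -1) (x) (0, 1) (x) (0, 0, -1) + (1, -1) (x) (1, -1) (x) (1, 1, 2) (written with every a and b primitive with positive leading entry and the scale carried by c; CP decompositions are not unique, and this one is verified by expanding entrywise), so rank(T) ≤ 3.
These bounds meet, so rank(T) = 3.

rank(T) = 3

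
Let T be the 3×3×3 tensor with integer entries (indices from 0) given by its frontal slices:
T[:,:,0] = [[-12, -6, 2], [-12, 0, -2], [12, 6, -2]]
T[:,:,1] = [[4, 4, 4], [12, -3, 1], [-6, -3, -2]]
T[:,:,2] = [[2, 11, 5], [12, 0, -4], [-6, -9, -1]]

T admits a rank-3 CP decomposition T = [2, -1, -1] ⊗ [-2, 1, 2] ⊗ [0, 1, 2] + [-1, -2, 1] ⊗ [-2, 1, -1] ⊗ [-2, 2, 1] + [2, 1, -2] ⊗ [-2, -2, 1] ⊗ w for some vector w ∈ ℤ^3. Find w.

Subtract the known terms from T to get the rank-1 residual R = [2, 1, -2] ⊗ [-2, -2, 1] ⊗ w, so R[i,j,k] = a[i]·b[j]·w[k]. Pick indices with nonzero a[0]·b[0] = (2)·(-2) = -4. Only the fibre through (0,0,·) is needed: R[0,0,:] = T[0,0,:] − Σₗ aₗ[0]bₗ[0]cₗ = [-12, 4, 2] − (2)·(-2)·[0, 1, 2] − (-1)·(-2)·[-2, 2, 1] = [-8, 4, 8]. Then w[k] = R[0,0,k] / -4 for each k, giving w = [-8, 4, 8] / -4 = [2, -1, -2].

w = [2, -1, -2]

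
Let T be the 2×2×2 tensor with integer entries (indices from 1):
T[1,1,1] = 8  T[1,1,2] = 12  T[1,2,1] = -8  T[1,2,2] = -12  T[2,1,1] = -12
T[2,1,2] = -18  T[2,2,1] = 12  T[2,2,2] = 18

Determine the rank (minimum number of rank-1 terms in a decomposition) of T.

1

Lower bound: T ≠ 0 (e.g. T[1,1,1] = 8), so rank(T) ≥ 1.
Upper bound: if T = a ⊗ b ⊗ c then every fibre of T is a multiple of the corresponding factor, so read the factors off the fibres through the nonzero entry T[1,1,1] = 8.
The mode-1 fibre T[:,1,1] = [8, -12] gives a = [2, -3] (primitive direction); the mode-2 fibre T[1,:,1] = [8, -8] gives b = [1, -1]; then c[k] = T[1,1,k] / (a[1]·b[1]) = [8, 12] / 2 = [4, 6].
Expanding [2, -3] ⊗ [1, -1] ⊗ [4, 6] reproduces all 8 entries of T, so T = [2, -3] ⊗ [1, -1] ⊗ [4, 6] and rank(T) ≤ 1.
These bounds meet, so rank(T) = 1.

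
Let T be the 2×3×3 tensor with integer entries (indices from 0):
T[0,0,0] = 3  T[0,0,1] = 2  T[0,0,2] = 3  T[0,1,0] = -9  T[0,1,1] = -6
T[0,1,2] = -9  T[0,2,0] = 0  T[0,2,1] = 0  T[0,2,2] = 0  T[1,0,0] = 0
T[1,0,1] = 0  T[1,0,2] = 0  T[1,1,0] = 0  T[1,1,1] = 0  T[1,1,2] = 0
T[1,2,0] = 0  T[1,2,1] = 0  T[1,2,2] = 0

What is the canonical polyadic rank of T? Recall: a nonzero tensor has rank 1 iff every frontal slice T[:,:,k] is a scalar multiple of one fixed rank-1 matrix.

Lower bound: T ≠ 0 (e.g. T[0,0,0] = 3), so rank(T) ≥ 1.
Upper bound: if T = a ⊗ b ⊗ c then every fibre of T is a multiple of the corresponding factor, so read the factors off the fibres through the nonzero entry T[0,0,0] = 3.
The mode-1 fibre T[:,0,0] = [3, 0] gives a = (1, 0) (primitive direction); the mode-2 fibre T[0,:,0] = [3, -9, 0] gives b = (1, -3, 0); then c[k] = T[0,0,k] / (a[0]·b[0]) = [3, 2, 3] / 1 = (3, 2, 3).
Expanding (1, 0) ⊗ (1, -3, 0) ⊗ (3, 2, 3) reproduces all 18 entries of T, so T = (1, 0) ⊗ (1, -3, 0) ⊗ (3, 2, 3) and rank(T) ≤ 1.
These bounds meet, so rank(T) = 1.
Check entry T[1,1,0] = 0: (0)·(-3)·(3) = 0.

1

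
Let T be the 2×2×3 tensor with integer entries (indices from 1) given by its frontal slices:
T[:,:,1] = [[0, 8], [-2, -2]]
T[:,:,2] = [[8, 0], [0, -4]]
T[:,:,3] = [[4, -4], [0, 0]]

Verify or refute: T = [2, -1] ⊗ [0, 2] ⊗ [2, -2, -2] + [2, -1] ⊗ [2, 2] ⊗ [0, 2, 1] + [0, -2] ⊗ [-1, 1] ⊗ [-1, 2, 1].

Yes

Reconstruct entrywise from the claimed factors. For example, T[1,1,1] = 0 and Σₗ aₗ[1]bₗ[1]cₗ[1] = (2)·(0)·(2) + (2)·(2)·(0) + (0)·(-1)·(-1) = 0; checking all 12 entries, every one matches. The claim holds.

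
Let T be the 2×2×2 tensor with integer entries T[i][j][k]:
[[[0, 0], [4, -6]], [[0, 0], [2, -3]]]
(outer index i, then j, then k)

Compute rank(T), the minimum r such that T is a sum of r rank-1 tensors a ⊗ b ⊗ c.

Lower bound: T ≠ 0 (e.g. T[0,1,0] = 4), so rank(T) ≥ 1.
Upper bound: if T = a ⊗ b ⊗ c then every fibre of T is a multiple of the corresponding factor, so read the factors off the fibres through the nonzero entry T[0,1,0] = 4.
The mode-1 fibre T[:,1,0] = [4, 2] gives a = [2, 1] (primitive direction); the mode-2 fibre T[0,:,0] = [0, 4] gives b = [0, 1]; then c[k] = T[0,1,k] / (a[0]·b[1]) = [4, -6] / 2 = [2, -3].
Expanding [2, 1] ⊗ [0, 1] ⊗ [2, -3] reproduces all 8 entries of T, so T = [2, 1] ⊗ [0, 1] ⊗ [2, -3] and rank(T) ≤ 1.
These bounds meet, so rank(T) = 1.

1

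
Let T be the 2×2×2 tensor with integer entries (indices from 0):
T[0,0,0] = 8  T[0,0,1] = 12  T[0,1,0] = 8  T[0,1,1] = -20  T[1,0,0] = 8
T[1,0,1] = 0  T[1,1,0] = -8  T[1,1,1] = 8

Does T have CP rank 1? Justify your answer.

The mode-1 unfolding of T (rows indexed by i, columns by (j,k) = (0,0), (0,1), (1,0), (1,1)) is [[8, 12, 8, -20], [8, 0, -8, 8]].
There the 2×2 minor on rows i ∈ {0, 1}, columns (j,k) ∈ {(0,0), (0,1)} is det [[8, 12], [8, 0]] = -96 ≠ 0, so this unfolding has rank ≥ 2; CP rank is at least every unfolding rank, so rank(T) ≥ 2.
In particular rank(T) ≥ 2 > 1, so T is not rank-1.

No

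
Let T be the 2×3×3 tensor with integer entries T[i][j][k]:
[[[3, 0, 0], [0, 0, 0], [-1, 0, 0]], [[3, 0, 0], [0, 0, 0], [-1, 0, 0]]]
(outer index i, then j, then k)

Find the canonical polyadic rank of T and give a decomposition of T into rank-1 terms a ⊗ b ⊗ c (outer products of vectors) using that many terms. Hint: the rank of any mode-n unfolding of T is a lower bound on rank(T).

rank(T) = 1

Lower bound: T ≠ 0 (e.g. T[0,0,0] = 3), so rank(T) ≥ 1.
Upper bound: if T = a ⊗ b ⊗ c then every fibre of T is a multiple of the corresponding factor, so read the factors off the fibres through the nonzero entry T[0,0,0] = 3.
The mode-1 fibre T[:,0,0] = [3, 3] gives a = [1, 1] (primitive direction); the mode-2 fibre T[0,:,0] = [3, 0, -1] gives b = [3, 0, -1]; then c[k] = T[0,0,k] / (a[0]·b[0]) = [3, 0, 0] / 3 = [1, 0, 0].
Expanding [1, 1] ⊗ [3, 0, -1] ⊗ [1, 0, 0] reproduces all 18 entries of T, so T = [1, 1] ⊗ [3, 0, -1] ⊗ [1, 0, 0] and rank(T) ≤ 1.
These bounds meet, so rank(T) = 1.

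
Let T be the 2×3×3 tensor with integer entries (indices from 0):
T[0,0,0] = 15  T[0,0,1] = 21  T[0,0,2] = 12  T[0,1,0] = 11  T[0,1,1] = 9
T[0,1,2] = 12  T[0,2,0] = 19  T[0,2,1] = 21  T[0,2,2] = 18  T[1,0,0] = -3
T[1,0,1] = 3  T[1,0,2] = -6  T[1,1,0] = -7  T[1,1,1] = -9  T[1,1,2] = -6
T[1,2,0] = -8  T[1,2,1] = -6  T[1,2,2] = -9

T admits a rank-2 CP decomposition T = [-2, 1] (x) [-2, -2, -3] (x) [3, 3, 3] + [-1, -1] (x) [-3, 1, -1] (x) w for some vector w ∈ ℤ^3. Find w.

Subtract the known terms from T to get the rank-1 residual R = [-1, -1] (x) [-3, 1, -1] (x) w, so R[i,j,k] = a[i]·b[j]·w[k]. Pick indices with nonzero a[0]·b[0] = (-1)·(-3) = 3. Only the fibre through (0,0,·) is needed: R[0,0,:] = T[0,0,:] − Σₗ aₗ[0]bₗ[0]cₗ = [15, 21, 12] − (-2)·(-2)·[3, 3, 3] = [3, 9, 0]. Then w[k] = R[0,0,k] / 3 for each k, giving w = [3, 9, 0] / 3 = [1, 3, 0].

w = [1, 3, 0]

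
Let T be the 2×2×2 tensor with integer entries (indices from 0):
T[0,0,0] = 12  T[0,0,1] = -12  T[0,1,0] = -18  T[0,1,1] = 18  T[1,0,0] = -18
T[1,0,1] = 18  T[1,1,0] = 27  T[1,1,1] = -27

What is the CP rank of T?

Lower bound: T ≠ 0 (e.g. T[0,0,0] = 12), so rank(T) ≥ 1.
Upper bound: if T = a ∘ b ∘ c then every fibre of T is a multiple of the corresponding factor, so read the factors off the fibres through the nonzero entry T[0,0,0] = 12.
The mode-1 fibre T[:,0,0] = [12, -18] gives a = [2, -3] (primitive direction); the mode-2 fibre T[0,:,0] = [12, -18] gives b = [2, -3]; then c[k] = T[0,0,k] / (a[0]·b[0]) = [12, -12] / 4 = [3, -3].
Expanding [2, -3] ∘ [2, -3] ∘ [3, -3] reproduces all 8 entries of T, so T = [2, -3] ∘ [2, -3] ∘ [3, -3] and rank(T) ≤ 1.
These bounds meet, so rank(T) = 1.

1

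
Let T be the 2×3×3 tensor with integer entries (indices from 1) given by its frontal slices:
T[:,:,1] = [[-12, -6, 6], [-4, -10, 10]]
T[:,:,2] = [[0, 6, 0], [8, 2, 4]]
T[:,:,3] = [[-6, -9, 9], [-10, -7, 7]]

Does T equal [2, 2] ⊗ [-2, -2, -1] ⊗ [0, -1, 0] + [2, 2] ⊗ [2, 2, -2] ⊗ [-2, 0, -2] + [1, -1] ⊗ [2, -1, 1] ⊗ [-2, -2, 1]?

Reconstruct entrywise from the claimed factors. For example, T[2,1,3] = -10 and Σₗ aₗ[2]bₗ[1]cₗ[3] = (2)·(-2)·(0) + (2)·(2)·(-2) + (-1)·(2)·(1) = -10; checking all 18 entries, every one matches. The claim holds.

Yes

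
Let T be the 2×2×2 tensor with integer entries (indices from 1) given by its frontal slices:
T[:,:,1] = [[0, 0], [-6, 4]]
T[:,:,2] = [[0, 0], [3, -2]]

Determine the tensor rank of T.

Lower bound: T ≠ 0 (e.g. T[2,1,1] = -6), so rank(T) ≥ 1.
Upper bound: if T = a ⊗ b ⊗ c then every fibre of T is a multiple of the corresponding factor, so read the factors off the fibres through the nonzero entry T[2,1,1] = -6.
The mode-1 fibre T[:,1,1] = [0, -6] gives a = [0, 1] (primitive direction); the mode-2 fibre T[2,:,1] = [-6, 4] gives b = [3, -2]; then c[k] = T[2,1,k] / (a[2]·b[1]) = [-6, 3] / 3 = [-2, 1].
Expanding [0, 1] ⊗ [3, -2] ⊗ [-2, 1] reproduces all 8 entries of T, so T = [0, 1] ⊗ [3, -2] ⊗ [-2, 1] and rank(T) ≤ 1.
These bounds meet, so rank(T) = 1.

1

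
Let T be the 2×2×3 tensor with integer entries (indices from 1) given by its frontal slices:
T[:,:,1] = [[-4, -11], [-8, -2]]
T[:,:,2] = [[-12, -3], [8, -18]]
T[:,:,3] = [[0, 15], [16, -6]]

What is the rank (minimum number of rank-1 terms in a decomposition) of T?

2

Lower bound: the mode-1 unfolding of T (rows indexed by i, columns by (j,k) = (1,1), (1,2), (1,3), (2,1), (2,2), (2,3)) is [[-4, -12, 0, -11, -3, 15], [-8, 8, 16, -2, -18, -6]].
There the 2×2 minor on rows i ∈ {1, 2}, columns (j,k) ∈ {(1,1), (1,2)} is det [[-4, -12], [-8, 8]] = -128 ≠ 0, so this unfolding has rank ≥ 2; CP rank is at least every unfolding rank, so rank(T) ≥ 2. (Unfolding ranks only ever bound the CP rank from below — rank(T) can be strictly larger than all of them — so the matching upper bound has to come from an explicit 2-term decomposition.)
Upper bound — finding two terms. Write S_k = T[:,:,k] for the frontal slices: S₁ = [[-4, -11], [-8, -2]], S₂ = [[-12, -3], [8, -18]], S₃ = [[0, 15], [16, -6]].
If T = a₁ ⊗ b₁ ⊗ c₁ + a₂ ⊗ b₂ ⊗ c₂ then each S_k = c₁[k]·a₁b₁ᵀ + c₂[k]·a₂b₂ᵀ. S₁ and S₂ are linearly independent, so a₁b₁ᵀ and a₂b₂ᵀ must span the same plane of matrices: they are the rank-1 matrices of the form x·S₁ + y·S₂.
det(x·S₁ + y·S₂) is −80·x² + 160·xy + 240·y² = (-80)·(x − 3·y)(x + y), vanishing at (x:y) = (3:1) and (1:-1).
M₁ = 3·S₁ + S₂ = [[-24, -36], [-16, -24]] = (-4)·[3, 2][2, 3]ᵀ and M₂ = S₁ − S₂ = [[8, -8], [-16, 16]] = 8·[1, -2][1, -1]ᵀ, so take a₁ = [3, 2], b₁ = [2, 3], a₂ = [1, -2], b₂ = [1, -1].
Each slice is an integer combination of E₁ = a₁b₁ᵀ and E₂ = a₂b₂ᵀ: S₁ = −E₁ + 2·E₂, S₂ = −E₁ − 6·E₂, S₃ = E₁ − 6·E₂; reading off coefficients, c₁ = [-1, -1, 1] and c₂ = [2, -6, -6].
Hence T = [3, 2] ⊗ [2, 3] ⊗ [-1, -1, 1] + [1, -2] ⊗ [1, -1] ⊗ [2, -6, -6], so rank(T) ≤ 2.
These bounds meet, so rank(T) = 2.
Check entry T[1,2,3] = 15: (3)·(3)·(1) + (1)·(-1)·(-6) = 15.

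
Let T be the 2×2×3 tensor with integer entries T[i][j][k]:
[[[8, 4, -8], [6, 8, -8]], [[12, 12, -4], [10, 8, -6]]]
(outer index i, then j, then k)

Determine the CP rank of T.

3

Lower bound: the mode-3 unfolding of T (rows indexed by k, columns by (i,j) = (0,0), (0,1), (1,0), (1,1)) is [[8, 6, 12, 10], [4, 8, 12, 8], [-8, -8, -4, -6]].
There the 3×3 minor on rows k ∈ {0, 1, 2}, columns (i,j) ∈ {(0,0), (0,1), (1,0)} is det [[8, 6, 12], [4, 8, 12], [-8, -8, -4]] = 416 ≠ 0, so this unfolding has rank ≥ 3; CP rank is at least every unfolding rank, so rank(T) ≥ 3. (Flattening ranks never certify an upper bound on CP rank; for that we must actually write T with 3 rank-1 terms.)
Upper bound: T is a sum of 3 rank-1 terms, T = [0, 1] ⊗ [2, 1] ⊗ [2, 4, 2] + [1, 0] ⊗ [0, 1] ⊗ [-2, 4, 0] + [1, 1] ⊗ [1, 1] ⊗ [8, 4, -8] (one valid choice — decompositions are not unique — normalised so each a, b is primitive with positive first nonzero entry; check it by expanding all entries), so rank(T) ≤ 3.
These bounds meet, so rank(T) = 3.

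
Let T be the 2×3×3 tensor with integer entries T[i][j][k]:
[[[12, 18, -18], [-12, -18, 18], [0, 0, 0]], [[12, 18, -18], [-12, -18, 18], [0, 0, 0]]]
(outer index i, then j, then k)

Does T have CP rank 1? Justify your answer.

Yes

If T = a ⊗ b ⊗ c then every fibre of T is a multiple of the corresponding factor, so read the factors off the fibres through the nonzero entry T[0,0,0] = 12.
The mode-1 fibre T[:,0,0] = [12, 12] gives a = [1, 1] (primitive direction); the mode-2 fibre T[0,:,0] = [12, -12, 0] gives b = [1, -1, 0]; then c[k] = T[0,0,k] / (a[0]·b[0]) = [12, 18, -18] / 1 = [12, 18, -18].
Expanding [1, 1] ⊗ [1, -1, 0] ⊗ [12, 18, -18] reproduces all 18 entries of T, so T = [1, 1] ⊗ [1, -1, 0] ⊗ [12, 18, -18] and rank(T) ≤ 1.
Equivalently every frontal slice T[:,:,k] is c[k] times the rank-1 matrix [1, 1] ⊗ [1, -1, 0]. So T has rank 1 (it is nonzero).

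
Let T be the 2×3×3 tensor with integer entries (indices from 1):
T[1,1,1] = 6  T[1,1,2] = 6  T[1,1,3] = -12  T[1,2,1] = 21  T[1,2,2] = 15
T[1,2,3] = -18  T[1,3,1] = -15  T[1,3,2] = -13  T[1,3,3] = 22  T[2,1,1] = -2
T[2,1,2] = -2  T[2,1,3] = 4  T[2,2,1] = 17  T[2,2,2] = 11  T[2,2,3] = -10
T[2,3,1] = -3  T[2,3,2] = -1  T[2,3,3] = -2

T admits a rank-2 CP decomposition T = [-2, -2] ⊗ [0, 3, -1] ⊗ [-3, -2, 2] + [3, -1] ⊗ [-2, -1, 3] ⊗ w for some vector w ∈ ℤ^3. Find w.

Subtract the known terms from T to get the rank-1 residual R = [3, -1] ⊗ [-2, -1, 3] ⊗ w, so R[i,j,k] = a[i]·b[j]·w[k]. Pick indices with nonzero a[1]·b[1] = (3)·(-2) = -6. Only the fibre through (1,1,·) is needed: R[1,1,:] = T[1,1,:] − Σₗ aₗ[1]bₗ[1]cₗ = [6, 6, -12] − (-2)·(0)·[-3, -2, 2] = [6, 6, -12]. Then w[k] = R[1,1,k] / -6 for each k, giving w = [6, 6, -12] / -6 = [-1, -1, 2].

w = [-1, -1, 2]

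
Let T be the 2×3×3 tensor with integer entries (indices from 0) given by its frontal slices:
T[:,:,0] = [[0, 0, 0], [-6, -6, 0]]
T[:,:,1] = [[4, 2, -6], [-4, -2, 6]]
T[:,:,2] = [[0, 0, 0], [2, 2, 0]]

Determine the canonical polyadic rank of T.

Lower bound: in the mode-2 unfolding of T (rows indexed by j, columns by (i,k)) the 2×2 minor on rows j ∈ {0, 1}, columns (i,k) ∈ {(0,1), (1,0)} is det [[4, -6], [2, -6]] = -12 ≠ 0, so that unfolding has rank ≥ 2 and hence rank(T) ≥ 2 (CP rank is at least every unfolding rank, though it can be larger).
Upper bound: with S_k = T[:,:,k], the two rank-1 terms a₁b₁ᵀ, a₂b₂ᵀ are the rank-1 members of the pencil x·S₀ + y·S₁.
The 2×2 minor of x·S₀ + y·S₁ on rows {0,1}, columns {0,1} is −12·xy = (-12)·(y)(x), vanishing at (x:y) = (1:0) and (0:1).
M₁ = S₀ = [[0, 0, 0], [-6, -6, 0]] = (-6)·[0, 1][1, 1, 0]ᵀ and M₂ = S₁ = [[4, 2, -6], [-4, -2, 6]] = 2·[1, -1][2, 1, -3]ᵀ, so take a₁ = [0, 1], b₁ = [1, 1, 0], a₂ = [1, -1], b₂ = [2, 1, -3].
Each slice is an integer combination of E₁ = a₁b₁ᵀ and E₂ = a₂b₂ᵀ: S₀ = −6·E₁, S₁ = 2·E₂, S₂ = 2·E₁; reading off coefficients, c₁ = [-6, 0, 2] and c₂ = [0, 2, 0].
Hence T = [0, 1] ∘ [1, 1, 0] ∘ [-6, 0, 2] + [1, -1] ∘ [2, 1, -3] ∘ [0, 2, 0], so rank(T) ≤ 2.
These bounds meet, so rank(T) = 2.

2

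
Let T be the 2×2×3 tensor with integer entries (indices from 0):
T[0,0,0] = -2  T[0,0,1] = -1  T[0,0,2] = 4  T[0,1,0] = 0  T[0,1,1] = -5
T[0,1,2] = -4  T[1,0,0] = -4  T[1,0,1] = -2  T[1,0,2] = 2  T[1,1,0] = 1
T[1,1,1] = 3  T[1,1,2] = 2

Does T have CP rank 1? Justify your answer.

The mode-3 unfolding of T (rows indexed by k, columns by (i,j) = (0,0), (0,1), (1,0), (1,1)) is [[-2, 0, -4, 1], [-1, -5, -2, 3], [4, -4, 2, 2]].
There the 3×3 minor on rows k ∈ {0, 1, 2}, columns (i,j) ∈ {(0,0), (0,1), (1,0)} is det [[-2, 0, -4], [-1, -5, -2], [4, -4, 2]] = -60 ≠ 0, so this unfolding has rank ≥ 3; CP rank is at least every unfolding rank, so rank(T) ≥ 3.
In particular rank(T) ≥ 3 > 1, so T is not rank-1.

No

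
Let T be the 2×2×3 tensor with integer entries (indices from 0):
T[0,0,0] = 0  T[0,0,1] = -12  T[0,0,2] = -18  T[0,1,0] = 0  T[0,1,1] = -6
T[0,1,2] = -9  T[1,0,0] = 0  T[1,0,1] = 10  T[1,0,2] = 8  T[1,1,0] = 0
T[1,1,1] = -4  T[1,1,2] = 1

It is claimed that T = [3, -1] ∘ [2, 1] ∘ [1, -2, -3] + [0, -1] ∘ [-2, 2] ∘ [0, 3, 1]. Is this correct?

No

Reconstruct entry (0,0,0) from the claimed factors: Σₗ aₗ[0]bₗ[0]cₗ[0] = (3)·(2)·(1) + (0)·(-2)·(0) = 6, but T[0,0,0] = 0. The claim is false.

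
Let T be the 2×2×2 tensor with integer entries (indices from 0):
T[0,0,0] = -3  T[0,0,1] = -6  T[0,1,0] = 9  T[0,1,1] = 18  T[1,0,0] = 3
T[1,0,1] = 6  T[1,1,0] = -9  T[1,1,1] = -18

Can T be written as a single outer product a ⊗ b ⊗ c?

The mode-1 fibre T[:,0,0] = [-3, 3] gives a = (1, -1) (primitive direction); the mode-2 fibre T[0,:,0] = [-3, 9] gives b = (1, -3); then c[k] = T[0,0,k] / (a[0]·b[0]) = [-3, -6] / 1 = (-3, -6).
Expanding (1, -1) ⊗ (1, -3) ⊗ (-3, -6) reproduces all 8 entries of T, so T = (1, -1) ⊗ (1, -3) ⊗ (-3, -6) and rank(T) ≤ 1.
Equivalently every frontal slice T[:,:,k] is c[k] times the rank-1 matrix (1, -1) ⊗ (1, -3). So T has rank 1 (it is nonzero).

Yes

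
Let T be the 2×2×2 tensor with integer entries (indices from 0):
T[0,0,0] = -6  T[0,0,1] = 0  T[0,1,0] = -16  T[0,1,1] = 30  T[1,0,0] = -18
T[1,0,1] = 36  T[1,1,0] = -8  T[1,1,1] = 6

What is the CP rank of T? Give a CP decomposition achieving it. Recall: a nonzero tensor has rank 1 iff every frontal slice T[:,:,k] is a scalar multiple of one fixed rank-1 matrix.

rank(T) = 2

Lower bound: the mode-3 unfolding of T (rows indexed by k, columns by (i,j) = (0,0), (0,1), (1,0), (1,1)) is [[-6, -16, -18, -8], [0, 30, 36, 6]].
There the 2×2 minor on rows k ∈ {0, 1}, columns (i,j) ∈ {(0,0), (0,1)} is det [[-6, -16], [0, 30]] = -180 ≠ 0, so this unfolding has rank ≥ 2; CP rank is at least every unfolding rank, so rank(T) ≥ 2. (Unfolding ranks only ever bound the CP rank from below — rank(T) can be strictly larger than all of them — so the matching upper bound has to come from an explicit 2-term decomposition.)
Upper bound — finding two terms. Write S_k = T[:,:,k] for the frontal slices: S₀ = [[-6, -16], [-18, -8]], S₁ = [[0, 30], [36, 6]].
If T = a₁ ⊗ b₁ ⊗ c₁ + a₂ ⊗ b₂ ⊗ c₂ then each S_k = c₁[k]·a₁b₁ᵀ + c₂[k]·a₂b₂ᵀ. S₀ and S₁ are linearly independent, so a₁b₁ᵀ and a₂b₂ᵀ must span the same plane of matrices: they are the rank-1 matrices of the form x·S₀ + y·S₁.
det(x·S₀ + y·S₁) is −240·x² + 1080·xy − 1080·y² = (-120)·(2·x − 3·y)(x − 3·y), vanishing at (x:y) = (3:2) and (3:1).
M₁ = 3·S₀ + 2·S₁ = [[-18, 12], [18, -12]] = (-6)·(1, -1)(3, -2)ᵀ and M₂ = 3·S₀ + S₁ = [[-18, -18], [-18, -18]] = (-18)·(1, 1)(1, 1)ᵀ, so take a₁ = (1, -1), b₁ = (3, -2), a₂ = (1, 1), b₂ = (1, 1).
Each slice is an integer combination of E₁ = a₁b₁ᵀ and E₂ = a₂b₂ᵀ: S₀ = 2·E₁ − 12·E₂, S₁ = −6·E₁ + 18·E₂; reading off coefficients, c₁ = (2, -6) and c₂ = (-12, 18).
Hence T = (1, -1) ⊗ (3, -2) ⊗ (2, -6) + (1, 1) ⊗ (1, 1) ⊗ (-12, 18), so rank(T) ≤ 2.
These bounds meet, so rank(T) = 2.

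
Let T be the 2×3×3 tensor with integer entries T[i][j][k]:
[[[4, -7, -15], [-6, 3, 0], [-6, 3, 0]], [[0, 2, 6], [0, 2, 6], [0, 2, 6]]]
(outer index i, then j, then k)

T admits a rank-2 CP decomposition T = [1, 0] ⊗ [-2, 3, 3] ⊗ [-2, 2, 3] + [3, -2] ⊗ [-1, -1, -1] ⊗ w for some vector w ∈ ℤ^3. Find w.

w = [0, 1, 3]

Subtract the known terms from T to get the rank-1 residual R = [3, -2] ⊗ [-1, -1, -1] ⊗ w, so R[i,j,k] = a[i]·b[j]·w[k]. Pick indices with nonzero a[0]·b[0] = (3)·(-1) = -3. Only the fibre through (0,0,·) is needed: R[0,0,:] = T[0,0,:] − Σₗ aₗ[0]bₗ[0]cₗ = [4, -7, -15] − (1)·(-2)·[-2, 2, 3] = [0, -3, -9]. Then w[k] = R[0,0,k] / -3 for each k, giving w = [0, -3, -9] / -3 = [0, 1, 3].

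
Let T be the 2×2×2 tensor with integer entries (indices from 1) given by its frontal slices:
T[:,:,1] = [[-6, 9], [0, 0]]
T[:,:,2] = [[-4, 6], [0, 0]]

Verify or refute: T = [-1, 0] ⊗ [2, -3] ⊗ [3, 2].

Reconstruct entrywise from the claimed factors. For example, T[2,2,1] = 0 and Σₗ aₗ[2]bₗ[2]cₗ[1] = (0)·(-3)·(3) = 0; checking all 8 entries, every one matches. The claim holds.

Yes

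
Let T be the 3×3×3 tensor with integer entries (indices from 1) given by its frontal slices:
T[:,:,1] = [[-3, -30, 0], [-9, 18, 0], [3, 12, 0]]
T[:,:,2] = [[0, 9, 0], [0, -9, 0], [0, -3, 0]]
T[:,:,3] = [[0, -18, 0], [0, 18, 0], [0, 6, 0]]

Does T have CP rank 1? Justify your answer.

The mode-2 unfolding of T (rows indexed by j, columns by (i,k) = (1,1), (1,2), (1,3), (2,1), (2,2), (2,3), (3,1), (3,2), (3,3)) is [[-3, 0, 0, -9, 0, 0, 3, 0, 0], [-30, 9, -18, 18, -9, 18, 12, -3, 6], [0, 0, 0, 0, 0, 0, 0, 0, 0]].
There the 2×2 minor on rows j ∈ {1, 2}, columns (i,k) ∈ {(1,1), (1,2)} is det [[-3, 0], [-30, 9]] = -27 ≠ 0, so this unfolding has rank ≥ 2; CP rank is at least every unfolding rank, so rank(T) ≥ 2.
In particular rank(T) ≥ 2 > 1, so T is not rank-1.

No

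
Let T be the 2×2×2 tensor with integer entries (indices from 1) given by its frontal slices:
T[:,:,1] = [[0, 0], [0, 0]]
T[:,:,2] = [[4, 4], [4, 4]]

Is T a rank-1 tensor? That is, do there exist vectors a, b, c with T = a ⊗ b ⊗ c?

If T = a ⊗ b ⊗ c then every fibre of T is a multiple of the corresponding factor, so read the factors off the fibres through the nonzero entry T[1,1,2] = 4.
The mode-1 fibre T[:,1,2] = [4, 4] gives a = (1, 1) (primitive direction); the mode-2 fibre T[1,:,2] = [4, 4] gives b = (1, 1); then c[k] = T[1,1,k] / (a[1]·b[1]) = [0, 4] / 1 = (0, 4).
Expanding (1, 1) ⊗ (1, 1) ⊗ (0, 4) reproduces all 8 entries of T, so T = (1, 1) ⊗ (1, 1) ⊗ (0, 4) and rank(T) ≤ 1.
Equivalently every frontal slice T[:,:,k] is c[k] times the rank-1 matrix (1, 1) ⊗ (1, 1). So T has rank 1 (it is nonzero).

Yes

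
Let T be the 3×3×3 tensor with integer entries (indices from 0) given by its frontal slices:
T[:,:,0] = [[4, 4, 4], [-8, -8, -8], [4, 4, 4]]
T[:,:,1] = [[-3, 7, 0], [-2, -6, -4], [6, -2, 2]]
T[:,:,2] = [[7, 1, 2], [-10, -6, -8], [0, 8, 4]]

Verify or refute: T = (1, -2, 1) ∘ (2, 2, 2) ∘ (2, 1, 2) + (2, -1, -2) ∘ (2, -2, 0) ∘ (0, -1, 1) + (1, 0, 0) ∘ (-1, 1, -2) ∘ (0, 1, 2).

No

Reconstruct entry (0,0,2) from the claimed factors: Σₗ aₗ[0]bₗ[0]cₗ[2] = (1)·(2)·(2) + (2)·(2)·(1) + (1)·(-1)·(2) = 6, but T[0,0,2] = 7. The claim is false.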